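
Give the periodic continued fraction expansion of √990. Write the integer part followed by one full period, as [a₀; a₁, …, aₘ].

a₀ = ⌊√990⌋ = 31.
With m₀=0, d₀=1 and mₖ₊₁ = dₖaₖ − mₖ, dₖ₊₁ = (n − mₖ₊₁²)/dₖ, aₖ₊₁ = ⌊(a₀+mₖ₊₁)/dₖ₊₁⌋:
  k=1: m=31, d=29, a=2
  k=2: m=27, d=9, a=6
  k=3: m=27, d=29, a=2
  k=4: m=31, d=1, a=62
d=1 and a=2a₀=62 at k=4, so the next step gives (m, d) = (31, 29) again — its k=1 value — and the period has length 4.

[31; 2, 6, 2, 62]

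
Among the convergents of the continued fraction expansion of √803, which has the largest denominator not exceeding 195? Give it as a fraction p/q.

2437/86

√803 = [28; 2, 1, 27, 1, 2, 56, …] (period length 6).
Convergents:
  p_0/q_0 = 28/1
  p_1/q_1 = 57/2
  p_2/q_2 = 85/3
  p_3/q_3 = 2352/83
  p_4/q_4 = 2437/86
  p_5/q_5 = 7226/255
q_4 = 86 ≤ 195 < 255 = q_5, so the answer is 2437/86.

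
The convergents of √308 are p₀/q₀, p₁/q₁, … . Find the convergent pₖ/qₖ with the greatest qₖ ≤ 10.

√308 = [17; 1, 1, 4, 1, 1, 34, …] (period length 6).
Convergents:
  p_0/q_0 = 17/1
  p_1/q_1 = 18/1
  p_2/q_2 = 35/2
  p_3/q_3 = 158/9
  p_4/q_4 = 193/11
q_3 = 9 ≤ 10 < 11 = q_4, so the answer is 158/9.

158/9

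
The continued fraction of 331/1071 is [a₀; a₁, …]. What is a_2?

4

331 = 0·1071 + 331   →  a_0 = 0
1071 = 3·331 + 78   →  a_1 = 3
331 = 4·78 + 19   →  a_2 = 4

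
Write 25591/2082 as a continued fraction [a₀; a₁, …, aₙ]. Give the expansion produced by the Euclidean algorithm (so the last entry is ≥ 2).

25591 = 12*2082 + 607
2082 = 3*607 + 261
607 = 2*261 + 85
261 = 3*85 + 6
85 = 14*6 + 1
6 = 6*1 + 0  (stop)
So 25591/2082 = [12; 3, 2, 3, 14, 6].

[12; 3, 2, 3, 14, 6]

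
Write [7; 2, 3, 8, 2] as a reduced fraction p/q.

Using pₖ = aₖpₖ₋₁ + pₖ₋₂ and qₖ = aₖqₖ₋₁ + qₖ₋₂:
  k=0: a=7, p=7, q=1
  k=1: a=2, p=15, q=2
  k=2: a=3, p=52, q=7
  k=3: a=8, p=431, q=58
  k=4: a=2, p=914, q=123

914/123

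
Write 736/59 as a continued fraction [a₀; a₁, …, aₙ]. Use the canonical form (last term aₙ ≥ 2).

[12; 2, 9, 3]

736 = 12×59 + 28
59 = 2×28 + 3
28 = 9×3 + 1
3 = 3×1 + 0  (stop)
So 736/59 = [12; 2, 9, 3].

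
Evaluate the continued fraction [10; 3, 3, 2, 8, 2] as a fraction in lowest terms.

Using pₖ = aₖpₖ₋₁ + pₖ₋₂ and qₖ = aₖqₖ₋₁ + qₖ₋₂:
  k=0: a=10, p=10, q=1
  k=1: a=3, p=31, q=3
  k=2: a=3, p=103, q=10
  k=3: a=2, p=237, q=23
  k=4: a=8, p=1999, q=194
  k=5: a=2, p=4235, q=411

4235/411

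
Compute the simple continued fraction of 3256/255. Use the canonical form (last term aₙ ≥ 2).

3256 = 12*255 + 196
255 = 1*196 + 59
196 = 3*59 + 19
59 = 3*19 + 2
19 = 9*2 + 1
2 = 2*1 + 0  (stop)
So 3256/255 = [12; 1, 3, 3, 9, 2].

[12; 1, 3, 3, 9, 2]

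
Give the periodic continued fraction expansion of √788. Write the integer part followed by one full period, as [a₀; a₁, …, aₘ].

a₀ = ⌊√788⌋ = 28.
With m₀=0, d₀=1 and mₖ₊₁ = dₖaₖ − mₖ, dₖ₊₁ = (n − mₖ₊₁²)/dₖ, aₖ₊₁ = ⌊(a₀+mₖ₊₁)/dₖ₊₁⌋:
  k=1: m=28, d=4, a=14
  k=2: m=28, d=1, a=56
d=1 and a=2a₀=56 at k=2, so the next step gives (m, d) = (28, 4) again — its k=1 value — and the period has length 2.

[28; 14, 56]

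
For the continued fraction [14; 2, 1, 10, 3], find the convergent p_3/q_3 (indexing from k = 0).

459/32

Using pₖ = aₖpₖ₋₁ + pₖ₋₂, qₖ = aₖqₖ₋₁ + qₖ₋₂ (with p₋₁=1, p₋₂=0, q₋₁=0, q₋₂=1):
  k=0: a=14, p=14, q=1
  k=1: a=2, p=29, q=2
  k=2: a=1, p=43, q=3
  k=3: a=10, p=459, q=32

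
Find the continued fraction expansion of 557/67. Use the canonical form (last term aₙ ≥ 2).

[8; 3, 5, 4]

557 = 8·67 + 21
67 = 3·21 + 4
21 = 5·4 + 1
4 = 4·1 + 0  (stop)
So 557/67 = [8; 3, 5, 4].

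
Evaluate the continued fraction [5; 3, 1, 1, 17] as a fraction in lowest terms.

Using pₖ = aₖpₖ₋₁ + pₖ₋₂ and qₖ = aₖqₖ₋₁ + qₖ₋₂:
  k=0: a=5, p=5, q=1
  k=1: a=3, p=16, q=3
  k=2: a=1, p=21, q=4
  k=3: a=1, p=37, q=7
  k=4: a=17, p=650, q=123

650/123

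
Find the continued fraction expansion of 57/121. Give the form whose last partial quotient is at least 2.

57 = 0·121 + 57
121 = 2·57 + 7
57 = 8·7 + 1
7 = 7·1 + 0  (stop)
So 57/121 = [0; 2, 8, 7].

[0; 2, 8, 7]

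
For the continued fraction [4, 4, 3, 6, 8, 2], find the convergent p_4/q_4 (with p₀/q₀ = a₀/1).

2831/669

Using pₖ = aₖpₖ₋₁ + pₖ₋₂, qₖ = aₖqₖ₋₁ + qₖ₋₂ (with p₋₁=1, p₋₂=0, q₋₁=0, q₋₂=1):
  k=0: a=4, p=4, q=1
  k=1: a=4, p=17, q=4
  k=2: a=3, p=55, q=13
  k=3: a=6, p=347, q=82
  k=4: a=8, p=2831, q=669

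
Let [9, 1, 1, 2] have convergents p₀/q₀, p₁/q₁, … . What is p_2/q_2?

19/2

Using pₖ = aₖpₖ₋₁ + pₖ₋₂, qₖ = aₖqₖ₋₁ + qₖ₋₂ (with p₋₁=1, p₋₂=0, q₋₁=0, q₋₂=1):
  k=0: a=9, p=9, q=1
  k=1: a=1, p=10, q=1
  k=2: a=1, p=19, q=2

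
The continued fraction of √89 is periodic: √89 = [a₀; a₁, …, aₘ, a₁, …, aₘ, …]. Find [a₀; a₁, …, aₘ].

a₀ = ⌊√89⌋ = 9.
With m₀=0, d₀=1 and mₖ₊₁ = dₖaₖ − mₖ, dₖ₊₁ = (n − mₖ₊₁²)/dₖ, aₖ₊₁ = ⌊(a₀+mₖ₊₁)/dₖ₊₁⌋:
  k=1: m=9, d=8, a=2
  k=2: m=7, d=5, a=3
  k=3: m=8, d=5, a=3
  k=4: m=7, d=8, a=2
  k=5: m=9, d=1, a=18
d=1 and a=2a₀=18 at k=5, so the next step gives (m, d) = (9, 8) again — its k=1 value — and the period has length 5.

[9; 2, 3, 3, 2, 18]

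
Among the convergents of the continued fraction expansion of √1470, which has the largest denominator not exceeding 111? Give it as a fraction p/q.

1802/47

√1470 = [38; 2, 1, 14, 1, 2, 76, …] (period length 6).
Convergents:
  p_0/q_0 = 38/1
  p_1/q_1 = 77/2
  p_2/q_2 = 115/3
  p_3/q_3 = 1687/44
  p_4/q_4 = 1802/47
  p_5/q_5 = 5291/138
q_4 = 47 ≤ 111 < 138 = q_5, so the answer is 1802/47.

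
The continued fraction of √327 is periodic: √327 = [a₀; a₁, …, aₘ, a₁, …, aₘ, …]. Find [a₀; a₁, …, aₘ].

a₀ = ⌊√327⌋ = 18.
With m₀=0, d₀=1 and mₖ₊₁ = dₖaₖ − mₖ, dₖ₊₁ = (n − mₖ₊₁²)/dₖ, aₖ₊₁ = ⌊(a₀+mₖ₊₁)/dₖ₊₁⌋:
  k=1: m=18, d=3, a=12
  k=2: m=18, d=1, a=36
d=1 and a=2a₀=36 at k=2, so the next step gives (m, d) = (18, 3) again — its k=1 value — and the period has length 2.

[18; 12, 36]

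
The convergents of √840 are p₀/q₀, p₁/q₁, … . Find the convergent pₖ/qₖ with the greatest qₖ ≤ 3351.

95788/3305

√840 = [28; 1, 56, …] (period length 2).
Convergents:
  p_0/q_0 = 28/1
  p_1/q_1 = 29/1
  p_2/q_2 = 1652/57
  p_3/q_3 = 1681/58
  p_4/q_4 = 95788/3305
  p_5/q_5 = 97469/3363
q_4 = 3305 ≤ 3351 < 3363 = q_5, so the answer is 95788/3305.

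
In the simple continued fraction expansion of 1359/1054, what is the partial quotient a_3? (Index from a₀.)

1359 = 1·1054 + 305   →  a_0 = 1
1054 = 3·305 + 139   →  a_1 = 3
305 = 2·139 + 27   →  a_2 = 2
139 = 5·27 + 4   →  a_3 = 5

5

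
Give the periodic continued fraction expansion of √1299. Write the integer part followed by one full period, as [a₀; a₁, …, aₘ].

[36; 24, 72]

a₀ = ⌊√1299⌋ = 36.
With m₀=0, d₀=1 and mₖ₊₁ = dₖaₖ − mₖ, dₖ₊₁ = (n − mₖ₊₁²)/dₖ, aₖ₊₁ = ⌊(a₀+mₖ₊₁)/dₖ₊₁⌋:
  k=1: m=36, d=3, a=24
  k=2: m=36, d=1, a=72
d=1 and a=2a₀=72 at k=2, so the next step gives (m, d) = (36, 3) again — its k=1 value — and the period has length 2.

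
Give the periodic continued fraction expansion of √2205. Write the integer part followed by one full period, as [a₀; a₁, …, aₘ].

a₀ = ⌊√2205⌋ = 46.
With m₀=0, d₀=1 and mₖ₊₁ = dₖaₖ − mₖ, dₖ₊₁ = (n − mₖ₊₁²)/dₖ, aₖ₊₁ = ⌊(a₀+mₖ₊₁)/dₖ₊₁⌋:
  k=1: m=46, d=89, a=1
  k=2: m=43, d=4, a=22
  k=3: m=45, d=45, a=2
  k=4: m=45, d=4, a=22
  k=5: m=43, d=89, a=1
  k=6: m=46, d=1, a=92
d=1 and a=2a₀=92 at k=6, so the next step gives (m, d) = (46, 89) again — its k=1 value — and the period has length 6.

[46; 1, 22, 2, 22, 1, 92]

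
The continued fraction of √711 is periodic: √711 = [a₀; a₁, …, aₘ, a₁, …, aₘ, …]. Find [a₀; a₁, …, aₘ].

[26; 1, 1, 1, 52]

a₀ = ⌊√711⌋ = 26.
With m₀=0, d₀=1 and mₖ₊₁ = dₖaₖ − mₖ, dₖ₊₁ = (n − mₖ₊₁²)/dₖ, aₖ₊₁ = ⌊(a₀+mₖ₊₁)/dₖ₊₁⌋:
  k=1: m=26, d=35, a=1
  k=2: m=9, d=18, a=1
  k=3: m=9, d=35, a=1
  k=4: m=26, d=1, a=52
d=1 and a=2a₀=52 at k=4, so the next step gives (m, d) = (26, 35) again — its k=1 value — and the period has length 4.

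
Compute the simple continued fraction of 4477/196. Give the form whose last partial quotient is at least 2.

4477 = 22×196 + 165
196 = 1×165 + 31
165 = 5×31 + 10
31 = 3×10 + 1
10 = 10×1 + 0  (stop)
So 4477/196 = [22; 1, 5, 3, 10].

[22; 1, 5, 3, 10]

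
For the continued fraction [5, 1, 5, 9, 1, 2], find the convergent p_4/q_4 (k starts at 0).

356/61

Using pₖ = aₖpₖ₋₁ + pₖ₋₂, qₖ = aₖqₖ₋₁ + qₖ₋₂ (with p₋₁=1, p₋₂=0, q₋₁=0, q₋₂=1):
  k=0: a=5, p=5, q=1
  k=1: a=1, p=6, q=1
  k=2: a=5, p=35, q=6
  k=3: a=9, p=321, q=55
  k=4: a=1, p=356, q=61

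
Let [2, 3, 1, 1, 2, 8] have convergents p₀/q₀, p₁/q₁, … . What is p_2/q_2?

9/4

Using pₖ = aₖpₖ₋₁ + pₖ₋₂, qₖ = aₖqₖ₋₁ + qₖ₋₂ (with p₋₁=1, p₋₂=0, q₋₁=0, q₋₂=1):
  k=0: a=2, p=2, q=1
  k=1: a=3, p=7, q=3
  k=2: a=1, p=9, q=4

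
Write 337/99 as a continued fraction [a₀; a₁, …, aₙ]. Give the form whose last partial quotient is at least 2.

[3; 2, 2, 9, 2]

337 = 3·99 + 40
99 = 2·40 + 19
40 = 2·19 + 2
19 = 9·2 + 1
2 = 2·1 + 0  (stop)
So 337/99 = [3; 2, 2, 9, 2].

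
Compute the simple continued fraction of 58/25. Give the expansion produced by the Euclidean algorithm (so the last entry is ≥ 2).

58 = 2×25 + 8
25 = 3×8 + 1
8 = 8×1 + 0  (stop)
So 58/25 = [2; 3, 8].

[2; 3, 8]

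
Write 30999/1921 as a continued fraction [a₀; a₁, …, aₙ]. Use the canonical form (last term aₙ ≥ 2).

30999 = 16×1921 + 263
1921 = 7×263 + 80
263 = 3×80 + 23
80 = 3×23 + 11
23 = 2×11 + 1
11 = 11×1 + 0  (stop)
So 30999/1921 = [16; 7, 3, 3, 2, 11].

[16; 7, 3, 3, 2, 11]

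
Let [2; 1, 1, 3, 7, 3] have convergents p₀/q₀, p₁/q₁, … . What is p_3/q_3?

Using pₖ = aₖpₖ₋₁ + pₖ₋₂, qₖ = aₖqₖ₋₁ + qₖ₋₂ (with p₋₁=1, p₋₂=0, q₋₁=0, q₋₂=1):
  k=0: a=2, p=2, q=1
  k=1: a=1, p=3, q=1
  k=2: a=1, p=5, q=2
  k=3: a=3, p=18, q=7

18/7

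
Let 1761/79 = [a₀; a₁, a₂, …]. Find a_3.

1761 = 22·79 + 23   →  a_0 = 22
79 = 3·23 + 10   →  a_1 = 3
23 = 2·10 + 3   →  a_2 = 2
10 = 3·3 + 1   →  a_3 = 3

3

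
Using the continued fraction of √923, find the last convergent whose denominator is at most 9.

243/8

√923 = [30; 2, 1, 1, 1, 2, 60, …] (period length 6).
Convergents:
  p_0/q_0 = 30/1
  p_1/q_1 = 61/2
  p_2/q_2 = 91/3
  p_3/q_3 = 152/5
  p_4/q_4 = 243/8
  p_5/q_5 = 638/21
q_4 = 8 ≤ 9 < 21 = q_5, so the answer is 243/8.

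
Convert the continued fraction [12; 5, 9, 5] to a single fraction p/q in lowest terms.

Using pₖ = aₖpₖ₋₁ + pₖ₋₂ and qₖ = aₖqₖ₋₁ + qₖ₋₂:
  k=0: a=12, p=12, q=1
  k=1: a=5, p=61, q=5
  k=2: a=9, p=561, q=46
  k=3: a=5, p=2866, q=235

2866/235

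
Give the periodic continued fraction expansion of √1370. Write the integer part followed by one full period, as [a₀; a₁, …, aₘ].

a₀ = ⌊√1370⌋ = 37.
With m₀=0, d₀=1 and mₖ₊₁ = dₖaₖ − mₖ, dₖ₊₁ = (n − mₖ₊₁²)/dₖ, aₖ₊₁ = ⌊(a₀+mₖ₊₁)/dₖ₊₁⌋:
  k=1: m=37, d=1, a=74
d=1 and a=2a₀=74 at k=1, so the next step gives (m, d) = (37, 1) again — its k=1 value — and the period has length 1.

[37; 74]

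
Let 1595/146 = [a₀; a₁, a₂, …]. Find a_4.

1595 = 10·146 + 135   →  a_0 = 10
146 = 1·135 + 11   →  a_1 = 1
135 = 12·11 + 3   →  a_2 = 12
11 = 3·3 + 2   →  a_3 = 3
3 = 1·2 + 1   →  a_4 = 1

1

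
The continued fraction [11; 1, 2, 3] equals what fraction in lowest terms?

117/10

Using pₖ = aₖpₖ₋₁ + pₖ₋₂ and qₖ = aₖqₖ₋₁ + qₖ₋₂:
  k=0: a=11, p=11, q=1
  k=1: a=1, p=12, q=1
  k=2: a=2, p=35, q=3
  k=3: a=3, p=117, q=10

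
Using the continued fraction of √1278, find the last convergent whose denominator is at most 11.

√1278 = [35; 1, 2, 1, 70, …] (period length 4).
Convergents:
  p_0/q_0 = 35/1
  p_1/q_1 = 36/1
  p_2/q_2 = 107/3
  p_3/q_3 = 143/4
  p_4/q_4 = 10117/283
q_3 = 4 ≤ 11 < 283 = q_4, so the answer is 143/4.

143/4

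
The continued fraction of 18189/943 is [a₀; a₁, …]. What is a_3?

7

18189 = 19·943 + 272   →  a_0 = 19
943 = 3·272 + 127   →  a_1 = 3
272 = 2·127 + 18   →  a_2 = 2
127 = 7·18 + 1   →  a_3 = 7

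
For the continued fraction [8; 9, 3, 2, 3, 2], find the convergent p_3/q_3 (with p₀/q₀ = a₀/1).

Using pₖ = aₖpₖ₋₁ + pₖ₋₂, qₖ = aₖqₖ₋₁ + qₖ₋₂ (with p₋₁=1, p₋₂=0, q₋₁=0, q₋₂=1):
  k=0: a=8, p=8, q=1
  k=1: a=9, p=73, q=9
  k=2: a=3, p=227, q=28
  k=3: a=2, p=527, q=65

527/65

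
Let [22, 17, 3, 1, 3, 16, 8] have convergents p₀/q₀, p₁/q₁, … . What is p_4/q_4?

5713/259

Using pₖ = aₖpₖ₋₁ + pₖ₋₂, qₖ = aₖqₖ₋₁ + qₖ₋₂ (with p₋₁=1, p₋₂=0, q₋₁=0, q₋₂=1):
  k=0: a=22, p=22, q=1
  k=1: a=17, p=375, q=17
  k=2: a=3, p=1147, q=52
  k=3: a=1, p=1522, q=69
  k=4: a=3, p=5713, q=259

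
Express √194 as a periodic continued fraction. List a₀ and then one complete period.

a₀ = ⌊√194⌋ = 13.
With m₀=0, d₀=1 and mₖ₊₁ = dₖaₖ − mₖ, dₖ₊₁ = (n − mₖ₊₁²)/dₖ, aₖ₊₁ = ⌊(a₀+mₖ₊₁)/dₖ₊₁⌋:
  k=1: m=13, d=25, a=1
  k=2: m=12, d=2, a=12
  k=3: m=12, d=25, a=1
  k=4: m=13, d=1, a=26
d=1 and a=2a₀=26 at k=4, so the next step gives (m, d) = (13, 25) again — its k=1 value — and the period has length 4.

[13; 1, 12, 1, 26]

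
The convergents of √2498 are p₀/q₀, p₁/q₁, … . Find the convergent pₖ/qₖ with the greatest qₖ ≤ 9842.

√2498 = [49; 1, 48, 1, 98, …] (period length 4).
Convergents:
  p_0/q_0 = 49/1
  p_1/q_1 = 50/1
  p_2/q_2 = 2449/49
  p_3/q_3 = 2499/50
  p_4/q_4 = 247351/4949
  p_5/q_5 = 249850/4999
  p_6/q_6 = 12240151/244901
q_5 = 4999 ≤ 9842 < 244901 = q_6, so the answer is 249850/4999.

249850/4999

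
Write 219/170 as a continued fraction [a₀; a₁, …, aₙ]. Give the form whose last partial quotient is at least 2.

219 = 1*170 + 49
170 = 3*49 + 23
49 = 2*23 + 3
23 = 7*3 + 2
3 = 1*2 + 1
2 = 2*1 + 0  (stop)
So 219/170 = [1; 3, 2, 7, 1, 2].

[1; 3, 2, 7, 1, 2]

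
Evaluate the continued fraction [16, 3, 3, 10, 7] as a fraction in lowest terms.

11916/731

Using pₖ = aₖpₖ₋₁ + pₖ₋₂ and qₖ = aₖqₖ₋₁ + qₖ₋₂:
  k=0: a=16, p=16, q=1
  k=1: a=3, p=49, q=3
  k=2: a=3, p=163, q=10
  k=3: a=10, p=1679, q=103
  k=4: a=7, p=11916, q=731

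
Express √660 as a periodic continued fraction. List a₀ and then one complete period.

[25; 1, 2, 4, 2, 1, 50]

a₀ = ⌊√660⌋ = 25.
With m₀=0, d₀=1 and mₖ₊₁ = dₖaₖ − mₖ, dₖ₊₁ = (n − mₖ₊₁²)/dₖ, aₖ₊₁ = ⌊(a₀+mₖ₊₁)/dₖ₊₁⌋:
  k=1: m=25, d=35, a=1
  k=2: m=10, d=16, a=2
  k=3: m=22, d=11, a=4
  k=4: m=22, d=16, a=2
  k=5: m=10, d=35, a=1
  k=6: m=25, d=1, a=50
d=1 and a=2a₀=50 at k=6, so the next step gives (m, d) = (25, 35) again — its k=1 value — and the period has length 6.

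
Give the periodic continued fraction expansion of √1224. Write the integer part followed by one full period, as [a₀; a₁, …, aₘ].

[34; 1, 68]

a₀ = ⌊√1224⌋ = 34.
With m₀=0, d₀=1 and mₖ₊₁ = dₖaₖ − mₖ, dₖ₊₁ = (n − mₖ₊₁²)/dₖ, aₖ₊₁ = ⌊(a₀+mₖ₊₁)/dₖ₊₁⌋:
  k=1: m=34, d=68, a=1
  k=2: m=34, d=1, a=68
d=1 and a=2a₀=68 at k=2, so the next step gives (m, d) = (34, 68) again — its k=1 value — and the period has length 2.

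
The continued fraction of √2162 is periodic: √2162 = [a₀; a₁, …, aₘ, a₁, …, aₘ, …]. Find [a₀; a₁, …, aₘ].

a₀ = ⌊√2162⌋ = 46.
With m₀=0, d₀=1 and mₖ₊₁ = dₖaₖ − mₖ, dₖ₊₁ = (n − mₖ₊₁²)/dₖ, aₖ₊₁ = ⌊(a₀+mₖ₊₁)/dₖ₊₁⌋:
  k=1: m=46, d=46, a=2
  k=2: m=46, d=1, a=92
d=1 and a=2a₀=92 at k=2, so the next step gives (m, d) = (46, 46) again — its k=1 value — and the period has length 2.

[46; 2, 92]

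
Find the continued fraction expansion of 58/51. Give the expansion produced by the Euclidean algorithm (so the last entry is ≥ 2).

58 = 1×51 + 7
51 = 7×7 + 2
7 = 3×2 + 1
2 = 2×1 + 0  (stop)
So 58/51 = [1; 7, 3, 2].

[1; 7, 3, 2]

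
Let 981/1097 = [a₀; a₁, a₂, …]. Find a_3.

981 = 0·1097 + 981   →  a_0 = 0
1097 = 1·981 + 116   →  a_1 = 1
981 = 8·116 + 53   →  a_2 = 8
116 = 2·53 + 10   →  a_3 = 2

2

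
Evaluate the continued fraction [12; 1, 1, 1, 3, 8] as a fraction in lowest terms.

1150/91

Using pₖ = aₖpₖ₋₁ + pₖ₋₂ and qₖ = aₖqₖ₋₁ + qₖ₋₂:
  k=0: a=12, p=12, q=1
  k=1: a=1, p=13, q=1
  k=2: a=1, p=25, q=2
  k=3: a=1, p=38, q=3
  k=4: a=3, p=139, q=11
  k=5: a=8, p=1150, q=91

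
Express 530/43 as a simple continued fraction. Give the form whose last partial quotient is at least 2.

530 = 12×43 + 14
43 = 3×14 + 1
14 = 14×1 + 0  (stop)
So 530/43 = [12; 3, 14].

[12; 3, 14]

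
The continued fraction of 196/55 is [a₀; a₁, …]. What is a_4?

196 = 3·55 + 31   →  a_0 = 3
55 = 1·31 + 24   →  a_1 = 1
31 = 1·24 + 7   →  a_2 = 1
24 = 3·7 + 3   →  a_3 = 3
7 = 2·3 + 1   →  a_4 = 2

2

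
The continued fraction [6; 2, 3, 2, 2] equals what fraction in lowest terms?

Using pₖ = aₖpₖ₋₁ + pₖ₋₂ and qₖ = aₖqₖ₋₁ + qₖ₋₂:
  k=0: a=6, p=6, q=1
  k=1: a=2, p=13, q=2
  k=2: a=3, p=45, q=7
  k=3: a=2, p=103, q=16
  k=4: a=2, p=251, q=39

251/39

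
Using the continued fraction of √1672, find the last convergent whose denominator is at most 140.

√1672 = [40; 1, 8, 10, 8, 1, 80, …] (period length 6).
Convergents:
  p_0/q_0 = 40/1
  p_1/q_1 = 41/1
  p_2/q_2 = 368/9
  p_3/q_3 = 3721/91
  p_4/q_4 = 30136/737
q_3 = 91 ≤ 140 < 737 = q_4, so the answer is 3721/91.

3721/91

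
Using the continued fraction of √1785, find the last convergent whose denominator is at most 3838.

√1785 = [42; 4, 84, …] (period length 2).
Convergents:
  p_0/q_0 = 42/1
  p_1/q_1 = 169/4
  p_2/q_2 = 14238/337
  p_3/q_3 = 57121/1352
  p_4/q_4 = 4812402/113905
q_3 = 1352 ≤ 3838 < 113905 = q_4, so the answer is 57121/1352.

57121/1352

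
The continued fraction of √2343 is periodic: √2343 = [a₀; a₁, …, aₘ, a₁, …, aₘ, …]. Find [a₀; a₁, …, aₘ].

[48; 2, 2, 8, 2, 2, 96]

a₀ = ⌊√2343⌋ = 48.
With m₀=0, d₀=1 and mₖ₊₁ = dₖaₖ − mₖ, dₖ₊₁ = (n − mₖ₊₁²)/dₖ, aₖ₊₁ = ⌊(a₀+mₖ₊₁)/dₖ₊₁⌋:
  k=1: m=48, d=39, a=2
  k=2: m=30, d=37, a=2
  k=3: m=44, d=11, a=8
  k=4: m=44, d=37, a=2
  k=5: m=30, d=39, a=2
  k=6: m=48, d=1, a=96
d=1 and a=2a₀=96 at k=6, so the next step gives (m, d) = (48, 39) again — its k=1 value — and the period has length 6.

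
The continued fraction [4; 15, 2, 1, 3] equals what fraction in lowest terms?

687/169

Fold from the inside: start with 3/1.
  1 + 1/3 = 4/3
  2 + 3/4 = 11/4
  15 + 4/11 = 169/11
  4 + 11/169 = 687/169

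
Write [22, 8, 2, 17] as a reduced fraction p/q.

6569/297

Using pₖ = aₖpₖ₋₁ + pₖ₋₂ and qₖ = aₖqₖ₋₁ + qₖ₋₂:
  k=0: a=22, p=22, q=1
  k=1: a=8, p=177, q=8
  k=2: a=2, p=376, q=17
  k=3: a=17, p=6569, q=297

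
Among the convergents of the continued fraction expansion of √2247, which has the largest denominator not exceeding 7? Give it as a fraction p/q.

237/5

√2247 = [47; 2, 2, 15, 2, 2, 94, …] (period length 6).
Convergents:
  p_0/q_0 = 47/1
  p_1/q_1 = 95/2
  p_2/q_2 = 237/5
  p_3/q_3 = 3650/77
q_2 = 5 ≤ 7 < 77 = q_3, so the answer is 237/5.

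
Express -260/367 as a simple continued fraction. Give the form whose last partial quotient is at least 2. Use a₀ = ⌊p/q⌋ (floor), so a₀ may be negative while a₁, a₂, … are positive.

[-1; 3, 2, 3, 15]

-260 = -1×367 + 107
367 = 3×107 + 46
107 = 2×46 + 15
46 = 3×15 + 1
15 = 15×1 + 0  (stop)
So -260/367 = [-1; 3, 2, 3, 15].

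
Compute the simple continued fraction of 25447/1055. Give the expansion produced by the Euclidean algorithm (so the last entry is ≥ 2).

25447 = 24·1055 + 127
1055 = 8·127 + 39
127 = 3·39 + 10
39 = 3·10 + 9
10 = 1·9 + 1
9 = 9·1 + 0  (stop)
So 25447/1055 = [24; 8, 3, 3, 1, 9].

[24; 8, 3, 3, 1, 9]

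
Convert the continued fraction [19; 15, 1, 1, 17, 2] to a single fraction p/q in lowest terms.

Using pₖ = aₖpₖ₋₁ + pₖ₋₂ and qₖ = aₖqₖ₋₁ + qₖ₋₂:
  k=0: a=19, p=19, q=1
  k=1: a=15, p=286, q=15
  k=2: a=1, p=305, q=16
  k=3: a=1, p=591, q=31
  k=4: a=17, p=10352, q=543
  k=5: a=2, p=21295, q=1117

21295/1117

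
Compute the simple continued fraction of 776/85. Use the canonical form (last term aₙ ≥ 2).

776 = 9×85 + 11
85 = 7×11 + 8
11 = 1×8 + 3
8 = 2×3 + 2
3 = 1×2 + 1
2 = 2×1 + 0  (stop)
So 776/85 = [9; 7, 1, 2, 1, 2].

[9; 7, 1, 2, 1, 2]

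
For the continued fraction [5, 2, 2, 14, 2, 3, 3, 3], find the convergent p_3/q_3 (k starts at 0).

Using pₖ = aₖpₖ₋₁ + pₖ₋₂, qₖ = aₖqₖ₋₁ + qₖ₋₂ (with p₋₁=1, p₋₂=0, q₋₁=0, q₋₂=1):
  k=0: a=5, p=5, q=1
  k=1: a=2, p=11, q=2
  k=2: a=2, p=27, q=5
  k=3: a=14, p=389, q=72

389/72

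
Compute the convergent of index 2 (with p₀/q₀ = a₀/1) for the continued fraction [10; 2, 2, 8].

Using pₖ = aₖpₖ₋₁ + pₖ₋₂, qₖ = aₖqₖ₋₁ + qₖ₋₂ (with p₋₁=1, p₋₂=0, q₋₁=0, q₋₂=1):
  k=0: a=10, p=10, q=1
  k=1: a=2, p=21, q=2
  k=2: a=2, p=52, q=5

52/5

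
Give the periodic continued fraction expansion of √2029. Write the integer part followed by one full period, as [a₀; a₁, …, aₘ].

[45; 22, 1, 1, 22, 90]

a₀ = ⌊√2029⌋ = 45.
With m₀=0, d₀=1 and mₖ₊₁ = dₖaₖ − mₖ, dₖ₊₁ = (n − mₖ₊₁²)/dₖ, aₖ₊₁ = ⌊(a₀+mₖ₊₁)/dₖ₊₁⌋:
  k=1: m=45, d=4, a=22
  k=2: m=43, d=45, a=1
  k=3: m=2, d=45, a=1
  k=4: m=43, d=4, a=22
  k=5: m=45, d=1, a=90
d=1 and a=2a₀=90 at k=5, so the next step gives (m, d) = (45, 4) again — its k=1 value — and the period has length 5.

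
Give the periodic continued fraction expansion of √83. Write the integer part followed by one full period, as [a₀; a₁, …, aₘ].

[9; 9, 18]

a₀ = ⌊√83⌋ = 9.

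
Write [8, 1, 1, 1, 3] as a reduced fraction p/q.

95/11

Fold from the inside: start with 3/1.
  1 + 1/3 = 4/3
  1 + 3/4 = 7/4
  1 + 4/7 = 11/7
  8 + 7/11 = 95/11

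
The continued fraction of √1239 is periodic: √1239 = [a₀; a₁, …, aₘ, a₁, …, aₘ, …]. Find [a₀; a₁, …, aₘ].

a₀ = ⌊√1239⌋ = 35.
With m₀=0, d₀=1 and mₖ₊₁ = dₖaₖ − mₖ, dₖ₊₁ = (n − mₖ₊₁²)/dₖ, aₖ₊₁ = ⌊(a₀+mₖ₊₁)/dₖ₊₁⌋:
  k=1: m=35, d=14, a=5
  k=2: m=35, d=1, a=70
d=1 and a=2a₀=70 at k=2, so the next step gives (m, d) = (35, 14) again — its k=1 value — and the period has length 2.

[35; 5, 70]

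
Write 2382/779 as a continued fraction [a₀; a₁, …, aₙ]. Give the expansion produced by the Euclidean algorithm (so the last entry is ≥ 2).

2382 = 3×779 + 45
779 = 17×45 + 14
45 = 3×14 + 3
14 = 4×3 + 2
3 = 1×2 + 1
2 = 2×1 + 0  (stop)
So 2382/779 = [3; 17, 3, 4, 1, 2].

[3; 17, 3, 4, 1, 2]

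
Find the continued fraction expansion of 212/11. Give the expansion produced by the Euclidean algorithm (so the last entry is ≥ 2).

212 = 19*11 + 3
11 = 3*3 + 2
3 = 1*2 + 1
2 = 2*1 + 0  (stop)
So 212/11 = [19; 3, 1, 2].

[19; 3, 1, 2]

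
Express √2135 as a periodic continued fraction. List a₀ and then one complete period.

[46; 4, 1, 5, 1, 4, 92]

a₀ = ⌊√2135⌋ = 46.
With m₀=0, d₀=1 and mₖ₊₁ = dₖaₖ − mₖ, dₖ₊₁ = (n − mₖ₊₁²)/dₖ, aₖ₊₁ = ⌊(a₀+mₖ₊₁)/dₖ₊₁⌋:
  k=1: m=46, d=19, a=4
  k=2: m=30, d=65, a=1
  k=3: m=35, d=14, a=5
  k=4: m=35, d=65, a=1
  k=5: m=30, d=19, a=4
  k=6: m=46, d=1, a=92
d=1 and a=2a₀=92 at k=6, so the next step gives (m, d) = (46, 19) again — its k=1 value — and the period has length 6.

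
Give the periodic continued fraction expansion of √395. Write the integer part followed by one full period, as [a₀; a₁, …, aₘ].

[19; 1, 6, 1, 38]

a₀ = ⌊√395⌋ = 19.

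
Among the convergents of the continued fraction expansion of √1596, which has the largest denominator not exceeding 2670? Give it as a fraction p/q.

63880/1599

√1596 = [39; 1, 18, 1, 78, …] (period length 4).
Convergents:
  p_0/q_0 = 39/1
  p_1/q_1 = 40/1
  p_2/q_2 = 759/19
  p_3/q_3 = 799/20
  p_4/q_4 = 63081/1579
  p_5/q_5 = 63880/1599
  p_6/q_6 = 1212921/30361
q_5 = 1599 ≤ 2670 < 30361 = q_6, so the answer is 63880/1599.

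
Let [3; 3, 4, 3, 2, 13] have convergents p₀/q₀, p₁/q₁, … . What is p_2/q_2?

Using pₖ = aₖpₖ₋₁ + pₖ₋₂, qₖ = aₖqₖ₋₁ + qₖ₋₂ (with p₋₁=1, p₋₂=0, q₋₁=0, q₋₂=1):
  k=0: a=3, p=3, q=1
  k=1: a=3, p=10, q=3
  k=2: a=4, p=43, q=13

43/13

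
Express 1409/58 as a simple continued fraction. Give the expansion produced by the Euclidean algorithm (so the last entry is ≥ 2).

1409 = 24·58 + 17
58 = 3·17 + 7
17 = 2·7 + 3
7 = 2·3 + 1
3 = 3·1 + 0  (stop)
So 1409/58 = [24; 3, 2, 2, 3].

[24; 3, 2, 2, 3]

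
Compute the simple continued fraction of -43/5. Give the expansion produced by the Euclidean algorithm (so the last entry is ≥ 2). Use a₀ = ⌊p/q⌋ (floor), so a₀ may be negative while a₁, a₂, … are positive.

[-9; 2, 2]

-43 = -9×5 + 2
5 = 2×2 + 1
2 = 2×1 + 0  (stop)
So -43/5 = [-9; 2, 2].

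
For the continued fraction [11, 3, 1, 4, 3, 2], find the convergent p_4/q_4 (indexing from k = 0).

Using pₖ = aₖpₖ₋₁ + pₖ₋₂, qₖ = aₖqₖ₋₁ + qₖ₋₂ (with p₋₁=1, p₋₂=0, q₋₁=0, q₋₂=1):
  k=0: a=11, p=11, q=1
  k=1: a=3, p=34, q=3
  k=2: a=1, p=45, q=4
  k=3: a=4, p=214, q=19
  k=4: a=3, p=687, q=61

687/61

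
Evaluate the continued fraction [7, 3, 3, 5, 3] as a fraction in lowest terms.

1234/169

Using pₖ = aₖpₖ₋₁ + pₖ₋₂ and qₖ = aₖqₖ₋₁ + qₖ₋₂:
  k=0: a=7, p=7, q=1
  k=1: a=3, p=22, q=3
  k=2: a=3, p=73, q=10
  k=3: a=5, p=387, q=53
  k=4: a=3, p=1234, q=169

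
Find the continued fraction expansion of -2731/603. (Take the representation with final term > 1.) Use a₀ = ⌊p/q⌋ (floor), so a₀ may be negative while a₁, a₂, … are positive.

-2731 = -5×603 + 284
603 = 2×284 + 35
284 = 8×35 + 4
35 = 8×4 + 3
4 = 1×3 + 1
3 = 3×1 + 0  (stop)
So -2731/603 = [-5; 2, 8, 8, 1, 3].

[-5; 2, 8, 8, 1, 3]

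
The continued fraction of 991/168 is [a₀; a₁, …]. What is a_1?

991 = 5·168 + 151   →  a_0 = 5
168 = 1·151 + 17   →  a_1 = 1

1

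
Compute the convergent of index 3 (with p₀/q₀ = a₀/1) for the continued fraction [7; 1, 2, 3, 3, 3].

77/10

Using pₖ = aₖpₖ₋₁ + pₖ₋₂, qₖ = aₖqₖ₋₁ + qₖ₋₂ (with p₋₁=1, p₋₂=0, q₋₁=0, q₋₂=1):
  k=0: a=7, p=7, q=1
  k=1: a=1, p=8, q=1
  k=2: a=2, p=23, q=3
  k=3: a=3, p=77, q=10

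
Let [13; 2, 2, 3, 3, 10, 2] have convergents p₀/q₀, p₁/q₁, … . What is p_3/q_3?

Using pₖ = aₖpₖ₋₁ + pₖ₋₂, qₖ = aₖqₖ₋₁ + qₖ₋₂ (with p₋₁=1, p₋₂=0, q₋₁=0, q₋₂=1):
  k=0: a=13, p=13, q=1
  k=1: a=2, p=27, q=2
  k=2: a=2, p=67, q=5
  k=3: a=3, p=228, q=17

228/17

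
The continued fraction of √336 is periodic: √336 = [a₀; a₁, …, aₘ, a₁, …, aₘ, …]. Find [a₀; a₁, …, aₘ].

[18; 3, 36]

a₀ = ⌊√336⌋ = 18.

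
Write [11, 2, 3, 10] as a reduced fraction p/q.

Using pₖ = aₖpₖ₋₁ + pₖ₋₂ and qₖ = aₖqₖ₋₁ + qₖ₋₂:
  k=0: a=11, p=11, q=1
  k=1: a=2, p=23, q=2
  k=2: a=3, p=80, q=7
  k=3: a=10, p=823, q=72

823/72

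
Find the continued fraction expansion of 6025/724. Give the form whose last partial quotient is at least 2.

6025 = 8·724 + 233
724 = 3·233 + 25
233 = 9·25 + 8
25 = 3·8 + 1
8 = 8·1 + 0  (stop)
So 6025/724 = [8; 3, 9, 3, 8].

[8; 3, 9, 3, 8]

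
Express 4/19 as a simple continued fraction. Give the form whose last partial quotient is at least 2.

[0; 4, 1, 3]

4 = 0·19 + 4
19 = 4·4 + 3
4 = 1·3 + 1
3 = 3·1 + 0  (stop)
So 4/19 = [0; 4, 1, 3].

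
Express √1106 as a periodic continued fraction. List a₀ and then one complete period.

[33; 3, 1, 8, 1, 3, 66]

a₀ = ⌊√1106⌋ = 33.
With m₀=0, d₀=1 and mₖ₊₁ = dₖaₖ − mₖ, dₖ₊₁ = (n − mₖ₊₁²)/dₖ, aₖ₊₁ = ⌊(a₀+mₖ₊₁)/dₖ₊₁⌋:
  k=1: m=33, d=17, a=3
  k=2: m=18, d=46, a=1
  k=3: m=28, d=7, a=8
  k=4: m=28, d=46, a=1
  k=5: m=18, d=17, a=3
  k=6: m=33, d=1, a=66
d=1 and a=2a₀=66 at k=6, so the next step gives (m, d) = (33, 17) again — its k=1 value — and the period has length 6.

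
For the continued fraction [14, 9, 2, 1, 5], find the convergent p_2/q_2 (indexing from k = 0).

Using pₖ = aₖpₖ₋₁ + pₖ₋₂, qₖ = aₖqₖ₋₁ + qₖ₋₂ (with p₋₁=1, p₋₂=0, q₋₁=0, q₋₂=1):
  k=0: a=14, p=14, q=1
  k=1: a=9, p=127, q=9
  k=2: a=2, p=268, q=19

268/19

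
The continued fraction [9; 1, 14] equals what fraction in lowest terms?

149/15

Using pₖ = aₖpₖ₋₁ + pₖ₋₂ and qₖ = aₖqₖ₋₁ + qₖ₋₂:
  k=0: a=9, p=9, q=1
  k=1: a=1, p=10, q=1
  k=2: a=14, p=149, q=15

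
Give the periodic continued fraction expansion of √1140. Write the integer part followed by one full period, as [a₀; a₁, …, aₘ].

[33; 1, 3, 4, 3, 1, 66]

a₀ = ⌊√1140⌋ = 33.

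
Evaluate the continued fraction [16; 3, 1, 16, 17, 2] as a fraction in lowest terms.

38245/2353

Fold from the inside: start with 2/1.
  17 + 1/2 = 35/2
  16 + 2/35 = 562/35
  1 + 35/562 = 597/562
  3 + 562/597 = 2353/597
  16 + 597/2353 = 38245/2353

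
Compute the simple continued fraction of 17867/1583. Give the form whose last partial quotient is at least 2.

17867 = 11*1583 + 454
1583 = 3*454 + 221
454 = 2*221 + 12
221 = 18*12 + 5
12 = 2*5 + 2
5 = 2*2 + 1
2 = 2*1 + 0  (stop)
So 17867/1583 = [11; 3, 2, 18, 2, 2, 2].

[11; 3, 2, 18, 2, 2, 2]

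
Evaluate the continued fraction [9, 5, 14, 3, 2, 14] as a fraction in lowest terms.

Fold from the inside: start with 14/1.
  2 + 1/14 = 29/14
  3 + 14/29 = 101/29
  14 + 29/101 = 1443/101
  5 + 101/1443 = 7316/1443
  9 + 1443/7316 = 67287/7316

67287/7316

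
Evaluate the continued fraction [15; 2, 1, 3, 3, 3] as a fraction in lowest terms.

Using pₖ = aₖpₖ₋₁ + pₖ₋₂ and qₖ = aₖqₖ₋₁ + qₖ₋₂:
  k=0: a=15, p=15, q=1
  k=1: a=2, p=31, q=2
  k=2: a=1, p=46, q=3
  k=3: a=3, p=169, q=11
  k=4: a=3, p=553, q=36
  k=5: a=3, p=1828, q=119

1828/119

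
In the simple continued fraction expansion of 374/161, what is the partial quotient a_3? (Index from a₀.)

374 = 2·161 + 52   →  a_0 = 2
161 = 3·52 + 5   →  a_1 = 3
52 = 10·5 + 2   →  a_2 = 10
5 = 2·2 + 1   →  a_3 = 2

2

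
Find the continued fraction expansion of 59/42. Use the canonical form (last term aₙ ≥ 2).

[1; 2, 2, 8]

59 = 1*42 + 17
42 = 2*17 + 8
17 = 2*8 + 1
8 = 8*1 + 0  (stop)
So 59/42 = [1; 2, 2, 8].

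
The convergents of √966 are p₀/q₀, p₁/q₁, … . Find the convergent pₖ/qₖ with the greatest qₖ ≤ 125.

√966 = [31; 12, 2, 2, 2, 12, 62, …] (period length 6).
Convergents:
  p_0/q_0 = 31/1
  p_1/q_1 = 373/12
  p_2/q_2 = 777/25
  p_3/q_3 = 1927/62
  p_4/q_4 = 4631/149
q_3 = 62 ≤ 125 < 149 = q_4, so the answer is 1927/62.

1927/62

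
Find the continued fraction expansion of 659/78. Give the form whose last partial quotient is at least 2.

[8; 2, 4, 2, 1, 2]

659 = 8·78 + 35
78 = 2·35 + 8
35 = 4·8 + 3
8 = 2·3 + 2
3 = 1·2 + 1
2 = 2·1 + 0  (stop)
So 659/78 = [8; 2, 4, 2, 1, 2].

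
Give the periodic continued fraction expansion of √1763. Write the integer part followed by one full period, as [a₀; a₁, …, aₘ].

a₀ = ⌊√1763⌋ = 41.
With m₀=0, d₀=1 and mₖ₊₁ = dₖaₖ − mₖ, dₖ₊₁ = (n − mₖ₊₁²)/dₖ, aₖ₊₁ = ⌊(a₀+mₖ₊₁)/dₖ₊₁⌋:
  k=1: m=41, d=82, a=1
  k=2: m=41, d=1, a=82
d=1 and a=2a₀=82 at k=2, so the next step gives (m, d) = (41, 82) again — its k=1 value — and the period has length 2.

[41; 1, 82]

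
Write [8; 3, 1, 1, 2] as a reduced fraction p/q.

Using pₖ = aₖpₖ₋₁ + pₖ₋₂ and qₖ = aₖqₖ₋₁ + qₖ₋₂:
  k=0: a=8, p=8, q=1
  k=1: a=3, p=25, q=3
  k=2: a=1, p=33, q=4
  k=3: a=1, p=58, q=7
  k=4: a=2, p=149, q=18

149/18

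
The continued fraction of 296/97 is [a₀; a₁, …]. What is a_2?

296 = 3·97 + 5   →  a_0 = 3
97 = 19·5 + 2   →  a_1 = 19
5 = 2·2 + 1   →  a_2 = 2

2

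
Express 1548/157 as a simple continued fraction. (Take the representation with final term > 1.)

[9; 1, 6, 7, 3]

1548 = 9·157 + 135
157 = 1·135 + 22
135 = 6·22 + 3
22 = 7·3 + 1
3 = 3·1 + 0  (stop)
So 1548/157 = [9; 1, 6, 7, 3].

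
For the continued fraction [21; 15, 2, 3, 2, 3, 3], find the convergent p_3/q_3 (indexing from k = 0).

Using pₖ = aₖpₖ₋₁ + pₖ₋₂, qₖ = aₖqₖ₋₁ + qₖ₋₂ (with p₋₁=1, p₋₂=0, q₋₁=0, q₋₂=1):
  k=0: a=21, p=21, q=1
  k=1: a=15, p=316, q=15
  k=2: a=2, p=653, q=31
  k=3: a=3, p=2275, q=108

2275/108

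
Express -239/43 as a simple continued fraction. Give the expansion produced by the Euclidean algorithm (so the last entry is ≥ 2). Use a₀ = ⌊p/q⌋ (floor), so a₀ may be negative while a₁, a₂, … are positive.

-239 = -6·43 + 19
43 = 2·19 + 5
19 = 3·5 + 4
5 = 1·4 + 1
4 = 4·1 + 0  (stop)
So -239/43 = [-6; 2, 3, 1, 4].

[-6; 2, 3, 1, 4]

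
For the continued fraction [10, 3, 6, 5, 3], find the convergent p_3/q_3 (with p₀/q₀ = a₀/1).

1011/98

Using pₖ = aₖpₖ₋₁ + pₖ₋₂, qₖ = aₖqₖ₋₁ + qₖ₋₂ (with p₋₁=1, p₋₂=0, q₋₁=0, q₋₂=1):
  k=0: a=10, p=10, q=1
  k=1: a=3, p=31, q=3
  k=2: a=6, p=196, q=19
  k=3: a=5, p=1011, q=98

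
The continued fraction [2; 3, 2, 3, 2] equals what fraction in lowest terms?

126/55

Fold from the inside: start with 2/1.
  3 + 1/2 = 7/2
  2 + 2/7 = 16/7
  3 + 7/16 = 55/16
  2 + 16/55 = 126/55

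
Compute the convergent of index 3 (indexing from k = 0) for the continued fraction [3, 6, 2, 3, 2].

Using pₖ = aₖpₖ₋₁ + pₖ₋₂, qₖ = aₖqₖ₋₁ + qₖ₋₂ (with p₋₁=1, p₋₂=0, q₋₁=0, q₋₂=1):
  k=0: a=3, p=3, q=1
  k=1: a=6, p=19, q=6
  k=2: a=2, p=41, q=13
  k=3: a=3, p=142, q=45

142/45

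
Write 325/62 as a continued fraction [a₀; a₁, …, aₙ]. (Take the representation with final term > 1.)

[5; 4, 7, 2]

325 = 5×62 + 15
62 = 4×15 + 2
15 = 7×2 + 1
2 = 2×1 + 0  (stop)
So 325/62 = [5; 4, 7, 2].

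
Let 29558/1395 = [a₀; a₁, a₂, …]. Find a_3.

3

29558 = 21·1395 + 263   →  a_0 = 21
1395 = 5·263 + 80   →  a_1 = 5
263 = 3·80 + 23   →  a_2 = 3
80 = 3·23 + 11   →  a_3 = 3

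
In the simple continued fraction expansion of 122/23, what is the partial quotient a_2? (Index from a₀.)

122 = 5·23 + 7   →  a_0 = 5
23 = 3·7 + 2   →  a_1 = 3
7 = 3·2 + 1   →  a_2 = 3

3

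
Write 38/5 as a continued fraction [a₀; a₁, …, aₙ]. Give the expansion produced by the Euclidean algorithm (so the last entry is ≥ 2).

[7; 1, 1, 2]

38 = 7·5 + 3
5 = 1·3 + 2
3 = 1·2 + 1
2 = 2·1 + 0  (stop)
So 38/5 = [7; 1, 1, 2].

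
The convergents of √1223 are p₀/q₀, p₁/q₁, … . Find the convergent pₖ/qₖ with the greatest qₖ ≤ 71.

√1223 = [34; 1, 33, 1, 68, …] (period length 4).
Convergents:
  p_0/q_0 = 34/1
  p_1/q_1 = 35/1
  p_2/q_2 = 1189/34
  p_3/q_3 = 1224/35
  p_4/q_4 = 84421/2414
q_3 = 35 ≤ 71 < 2414 = q_4, so the answer is 1224/35.

1224/35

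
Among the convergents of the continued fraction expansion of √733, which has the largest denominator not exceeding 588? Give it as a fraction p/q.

√733 = [27; 13, 1, 1, 13, 54, …] (period length 5).
Convergents:
  p_0/q_0 = 27/1
  p_1/q_1 = 352/13
  p_2/q_2 = 379/14
  p_3/q_3 = 731/27
  p_4/q_4 = 9882/365
  p_5/q_5 = 534359/19737
q_4 = 365 ≤ 588 < 19737 = q_5, so the answer is 9882/365.

9882/365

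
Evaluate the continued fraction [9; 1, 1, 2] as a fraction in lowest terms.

Fold from the inside: start with 2/1.
  1 + 1/2 = 3/2
  1 + 2/3 = 5/3
  9 + 3/5 = 48/5

48/5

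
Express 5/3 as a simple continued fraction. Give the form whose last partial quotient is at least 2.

[1; 1, 2]

5 = 1·3 + 2
3 = 1·2 + 1
2 = 2·1 + 0  (stop)
So 5/3 = [1; 1, 2].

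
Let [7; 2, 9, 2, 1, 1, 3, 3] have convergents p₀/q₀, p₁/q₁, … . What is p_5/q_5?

740/99

Using pₖ = aₖpₖ₋₁ + pₖ₋₂, qₖ = aₖqₖ₋₁ + qₖ₋₂ (with p₋₁=1, p₋₂=0, q₋₁=0, q₋₂=1):
  k=0: a=7, p=7, q=1
  k=1: a=2, p=15, q=2
  k=2: a=9, p=142, q=19
  k=3: a=2, p=299, q=40
  k=4: a=1, p=441, q=59
  k=5: a=1, p=740, q=99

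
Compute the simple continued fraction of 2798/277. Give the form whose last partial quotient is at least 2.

[10; 9, 1, 8, 3]

2798 = 10*277 + 28
277 = 9*28 + 25
28 = 1*25 + 3
25 = 8*3 + 1
3 = 3*1 + 0  (stop)
So 2798/277 = [10; 9, 1, 8, 3].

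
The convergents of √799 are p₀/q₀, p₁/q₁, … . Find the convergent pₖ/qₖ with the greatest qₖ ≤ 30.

424/15

√799 = [28; 3, 1, 3, 56, …] (period length 4).
Convergents:
  p_0/q_0 = 28/1
  p_1/q_1 = 85/3
  p_2/q_2 = 113/4
  p_3/q_3 = 424/15
  p_4/q_4 = 23857/844
q_3 = 15 ≤ 30 < 844 = q_4, so the answer is 424/15.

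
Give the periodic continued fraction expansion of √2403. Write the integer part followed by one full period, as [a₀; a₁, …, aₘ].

a₀ = ⌊√2403⌋ = 49.

[49; 49, 98]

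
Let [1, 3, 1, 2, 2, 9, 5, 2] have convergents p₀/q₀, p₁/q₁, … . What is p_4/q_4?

33/26

Using pₖ = aₖpₖ₋₁ + pₖ₋₂, qₖ = aₖqₖ₋₁ + qₖ₋₂ (with p₋₁=1, p₋₂=0, q₋₁=0, q₋₂=1):
  k=0: a=1, p=1, q=1
  k=1: a=3, p=4, q=3
  k=2: a=1, p=5, q=4
  k=3: a=2, p=14, q=11
  k=4: a=2, p=33, q=26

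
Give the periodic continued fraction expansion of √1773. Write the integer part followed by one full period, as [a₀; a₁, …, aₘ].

a₀ = ⌊√1773⌋ = 42.
With m₀=0, d₀=1 and mₖ₊₁ = dₖaₖ − mₖ, dₖ₊₁ = (n − mₖ₊₁²)/dₖ, aₖ₊₁ = ⌊(a₀+mₖ₊₁)/dₖ₊₁⌋:
  k=1: m=42, d=9, a=9
  k=2: m=39, d=28, a=2
  k=3: m=17, d=53, a=1
  k=4: m=36, d=9, a=8
  k=5: m=36, d=53, a=1
  k=6: m=17, d=28, a=2
  k=7: m=39, d=9, a=9
  k=8: m=42, d=1, a=84
d=1 and a=2a₀=84 at k=8, so the next step gives (m, d) = (42, 9) again — its k=1 value — and the period has length 8.

[42; 9, 2, 1, 8, 1, 2, 9, 84]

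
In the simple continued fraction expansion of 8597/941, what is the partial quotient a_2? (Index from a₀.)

2

8597 = 9·941 + 128   →  a_0 = 9
941 = 7·128 + 45   →  a_1 = 7
128 = 2·45 + 38   →  a_2 = 2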